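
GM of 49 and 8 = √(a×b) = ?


GM = √(49×8) = √392 = 19.799

GM = 19.799


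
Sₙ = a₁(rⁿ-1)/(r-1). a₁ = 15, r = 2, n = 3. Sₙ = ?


Sₙ = 15×(2^3 - 1)/(2 - 1)
= 15×(8 - 1)/1
= 15×7/1
= 105

S_3 = 105


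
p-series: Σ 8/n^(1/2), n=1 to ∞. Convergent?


p-series test: Σ c/n^p converges if p > 1, diverges if p ≤ 1 (constant c > 0 doesn't affect convergence).
p = 1/2
1/2 ≤ 1 → DIVERGES

Diverges (p = 1/2 ≤ 1)


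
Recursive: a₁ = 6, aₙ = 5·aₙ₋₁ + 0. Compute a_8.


Computing step by step:
a_1 = 6
a_2 = 30
a_3 = 150
a_4 = 750
a_5 = 3750
a_6 = 18750
a_7 = 93750
a_8 = 468750


a_8 = 468750


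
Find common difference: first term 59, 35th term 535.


d = (aₙ - a₁)/(n-1)
= (535 - 59)/(35-1)
= 476/34 = 14

d = 14


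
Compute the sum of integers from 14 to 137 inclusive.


Σₖ₌14^137 k = Σₖ₌₁^137 k − Σₖ₌₁^13 k
= 137·138/2 − 13·14/2
= 9453 − 91 = 9362

Σk = 9362


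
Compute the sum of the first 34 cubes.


n(n+1)/2 = 34×35/2 = 595
Σk³ = 595² = 354025

Σk³ = 354025


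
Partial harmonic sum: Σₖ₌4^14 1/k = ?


Σₖ₌4^14 1/k = 1/4 + 1/5 + 1/6 + ... + 1/14
= 511073/360360
≈ 1.4182

Sum = 511073/360360 ≈ 1.4182


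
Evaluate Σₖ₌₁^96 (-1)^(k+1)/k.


S = 1 - 1/2 + 1/3 - 1/4 + 1/5 - 1/6 + 1/7 - 1/8 ± ...
= 0.688
(Full series converges to +ln(2) ≈ +0.6931)

S_96 = 0.688


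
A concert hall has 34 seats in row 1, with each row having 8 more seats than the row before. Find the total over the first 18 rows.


aₙ = 34 + (18-1)×8 = 170
Sₙ = n(a₁+aₙ)/2 = 18×(34+170)/2
= 18×204/2 = 1836

S_18 = 1836


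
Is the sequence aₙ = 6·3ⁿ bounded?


aₙ = 6·3ⁿ → as n→∞, aₙ→∞ (since base 3 > 1)
No finite upper bound exists
The sequence is UNBOUNDED

Unbounded (aₙ → ∞ as n → ∞)


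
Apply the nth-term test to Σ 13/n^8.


lim(n→∞) 13/n^8 = 0
lim aₙ = 0 → nth-term test is INCONCLUSIVE
(Need other tests; this is actually a convergent p-series with p=8 > 1)

Inconclusive (lim aₙ = 0; need another test)


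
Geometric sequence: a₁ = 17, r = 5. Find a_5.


aₙ = a₁·r^(n-1)
= 17×5^4
= 17×625
= 10625

a_5 = 10625


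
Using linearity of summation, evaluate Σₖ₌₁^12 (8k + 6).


Σ(8k+6) = 8·Σk + 6·n
= 8·78 + 6·12
= 624 + 72 = 696

Σ = 696


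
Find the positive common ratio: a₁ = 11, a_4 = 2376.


r^(n-1) = aₙ/a₁
r^3 = 2376/11 = 216
r = 216^(1/3)
= 6

r = 6


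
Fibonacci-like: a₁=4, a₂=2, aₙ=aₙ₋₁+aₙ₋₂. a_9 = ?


Computing iteratively: 4, 2, 6, 8, 14, 22, 36, 58, 94
a_9 = 94

a_9 = 94


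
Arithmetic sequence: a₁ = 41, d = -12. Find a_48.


aₙ = a₁ + (n-1)d
= 41 + (48-1)×-12
= 41 - 564
= -523

a_48 = -523


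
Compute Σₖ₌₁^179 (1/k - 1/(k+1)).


Telescoping: adjacent terms cancel.
= 1/1 - 1/180
= 1 - 1/180 = 179/180

Sum = 179/180


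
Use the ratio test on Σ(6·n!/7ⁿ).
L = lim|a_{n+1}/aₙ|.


aₙ = 6·n!/7^n
a_{n+1}/aₙ = (n+1)!/7^(n+1) × 7^n/n!  (constant 6 cancels)
= (n+1)/7
L = lim(n→∞) (n+1)/7 = ∞
L > 1 → series DIVERGES

Diverges (ratio test: L = ∞ > 1)


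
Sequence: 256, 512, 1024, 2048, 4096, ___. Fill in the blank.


Pattern: powers of 2: 2ⁿ
Terms: 256, 512, 1024, 2048, 4096
Next term = 8192

Next term = 8192


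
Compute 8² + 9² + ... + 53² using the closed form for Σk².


Σₖ₌8^53 k² = Σₖ₌₁^53 k² − Σₖ₌₁^7 k²
= 53·54·107/6 − 7·8·15/6
= 51039 − 140 = 50899

Σk² = 50899


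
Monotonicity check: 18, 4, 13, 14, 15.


Differences: -14, 9, 1, 1
Difference at position 2 is +9 (> 0) but position 1 is -14 (< 0) — sequence both rises and falls
→ NOT monotonic

Not monotonic


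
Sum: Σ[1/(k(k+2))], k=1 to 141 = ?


1/(k(k+2)) = (1/2)·(1/k - 1/(k+2)) (partial fractions)
Telescoping: Σ = (1/2)·(1 + 1/2 - 1/142 - 1/143) = 15087/20306

Sum = 15087/20306


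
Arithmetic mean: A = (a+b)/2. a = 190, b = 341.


AM = (190 + 341)/2 = 531/2 = 265.5

AM = 265.5


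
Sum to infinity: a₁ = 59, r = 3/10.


S∞ = a₁/(1-r) = 59/(1 - 3/10)
= 59/(7/10)
= 590/7

S∞ = 590/7


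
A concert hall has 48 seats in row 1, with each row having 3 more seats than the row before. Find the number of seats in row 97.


aₙ = a₁ + (n-1)d
= 48 + (97-1)×3
= 48 + 288
= 336

a_97 = 336


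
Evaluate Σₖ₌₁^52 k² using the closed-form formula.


n = 52
n(n+1)(2n+1)/6 = 52×53×105/6
= 289380/6 = 48230

Σk² = 48230


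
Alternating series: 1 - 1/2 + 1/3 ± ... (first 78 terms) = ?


S = 1 - 1/2 + 1/3 - 1/4 + 1/5 - 1/6 + 1/7 - 1/8 ± ...
= 0.6868
(Full series converges to +ln(2) ≈ +0.6931)

S_78 = 0.6868


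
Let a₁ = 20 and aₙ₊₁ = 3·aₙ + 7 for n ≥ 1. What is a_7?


Computing step by step:
a_1 = 20
a_2 = 67
a_3 = 208
a_4 = 631
a_5 = 1900
a_6 = 5707
a_7 = 17128


a_7 = 17128


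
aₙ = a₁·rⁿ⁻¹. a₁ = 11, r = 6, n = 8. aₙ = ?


aₙ = a₁·r^(n-1)
= 11×6^7
= 11×279936
= 3079296

a_8 = 3079296


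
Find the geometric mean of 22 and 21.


GM = √(22×21) = √462 = 21.4942

GM = 21.4942


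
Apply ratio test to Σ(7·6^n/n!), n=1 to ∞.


aₙ = 7·6^n/n!
a_{n+1}/aₙ = 6^(n+1)/(n+1)! × n!/6^n  (constant 7 cancels)
= 6/(n+1)
L = lim(n→∞) 6/(n+1) = 0
L < 1 → series CONVERGES

Converges (ratio test: L = 0 < 1)


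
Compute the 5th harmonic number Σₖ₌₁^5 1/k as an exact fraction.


H_5 = 1/1 + 1/2 + 1/3 + 1/4 + 1/5
= 137/60
≈ 2.2833

H_5 = 137/60 ≈ 2.2833


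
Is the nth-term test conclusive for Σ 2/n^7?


lim(n→∞) 2/n^7 = 0
lim aₙ = 0 → nth-term test is INCONCLUSIVE
(Need other tests; this is actually a convergent p-series with p=7 > 1)

Inconclusive (lim aₙ = 0; need another test)


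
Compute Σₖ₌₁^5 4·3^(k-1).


Sₙ = 4×(3^5 - 1)/(3 - 1)
= 4×(243 - 1)/2
= 4×242/2
= 484

S_5 = 484


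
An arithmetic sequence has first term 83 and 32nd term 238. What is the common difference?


d = (aₙ - a₁)/(n-1)
= (238 - 83)/(32-1)
= 155/31 = 5

d = 5


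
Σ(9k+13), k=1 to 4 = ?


Σ(9k+13) = 9·Σk + 13·n
= 9·10 + 13·4
= 90 + 52 = 142

Σ = 142


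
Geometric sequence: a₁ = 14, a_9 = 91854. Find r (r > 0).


r^(n-1) = aₙ/a₁
r^8 = 91854/14 = 6561
r = 6561^(1/8)
= ±3; taking r > 0 gives r = 3

r = 3


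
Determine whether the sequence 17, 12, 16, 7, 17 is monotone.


Differences: -5, 4, -9, 10
Difference at position 2 is +4 (> 0) but position 1 is -5 (< 0) — sequence both rises and falls
→ NOT monotonic

Not monotonic


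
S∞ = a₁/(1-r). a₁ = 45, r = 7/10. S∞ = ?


S∞ = a₁/(1-r) = 45/(1 - 7/10)
= 45/(3/10)
= 150

S∞ = 150


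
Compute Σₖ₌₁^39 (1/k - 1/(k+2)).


Telescoping with gap 2: two head and two tail terms survive.
= (1 + 1/2) - (1/40 + 1/41)
= 3/2 - 1/40 - 1/41 = 2379/1640

Sum = 2379/1640


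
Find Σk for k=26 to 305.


Σₖ₌26^305 k = Σₖ₌₁^305 k − Σₖ₌₁^25 k
= 305·306/2 − 25·26/2
= 46665 − 325 = 46340

Σk = 46340


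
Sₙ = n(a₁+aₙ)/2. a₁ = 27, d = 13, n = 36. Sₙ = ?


aₙ = 27 + (36-1)×13 = 482
Sₙ = n(a₁+aₙ)/2 = 36×(27+482)/2
= 36×509/2 = 9162

S_36 = 9162


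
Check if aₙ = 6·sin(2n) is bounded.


For all n, -1 ≤ sin(2n) ≤ 1, so -6 ≤ 6·sin(2n) ≤ 6
Lower bound: -6, Upper bound: 6
The sequence IS bounded

Bounded (-6 ≤ aₙ ≤ 6)


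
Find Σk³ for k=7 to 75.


Σₖ₌7^75 k³ = [75·76/2]² − [6·7/2]²
= 8122500 − 441 = 8122059

Σk³ = 8122059


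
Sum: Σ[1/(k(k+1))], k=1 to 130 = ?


1/(k(k+1)) = 1/k - 1/(k+1) (partial fractions)
Telescoping: Σ = 1 - 1/131 = 130/131

Sum = 130/131


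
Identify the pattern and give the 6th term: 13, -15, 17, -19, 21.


Pattern: alternating sign, magnitude arithmetic (d=2)
Terms: 13, -15, 17, -19, 21
Next term = -23

Next term = -23


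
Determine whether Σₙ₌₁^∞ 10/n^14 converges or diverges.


p-series test: Σ c/n^p converges if p > 1, diverges if p ≤ 1 (constant c > 0 doesn't affect convergence).
p = 14
14 > 1 → CONVERGES

Converges (p = 14 > 1)


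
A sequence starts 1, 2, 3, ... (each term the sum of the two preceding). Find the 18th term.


Computing iteratively: 1, 2, 3, 5, 8, 13, 21, 34, 55, 89, 144, 233, ...
a_18 = 4181

a_18 = 4181


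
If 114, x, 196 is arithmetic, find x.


AM = (114 + 196)/2 = 310/2 = 155

AM = 155


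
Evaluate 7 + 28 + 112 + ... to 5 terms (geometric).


Sₙ = 7×(4^5 - 1)/(4 - 1)
= 7×(1024 - 1)/3
= 7×1023/3
= 2387

S_5 = 2387


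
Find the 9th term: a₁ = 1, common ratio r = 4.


aₙ = a₁·r^(n-1)
= 1×4^8
= 1×65536
= 65536

a_9 = 65536


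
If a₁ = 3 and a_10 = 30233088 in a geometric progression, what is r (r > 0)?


r^(n-1) = aₙ/a₁
r^9 = 30233088/3 = 10077696
r = 10077696^(1/9)
= 6

r = 6


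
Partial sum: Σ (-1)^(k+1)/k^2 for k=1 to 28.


S = 1 - 1/4 + 1/9 - 1/16 + 1/25 - 1/36 + 1/49 - 1/64 ± ...
= 0.8219
(Full series converges to +π²/12 ≈ +0.8225)

S_28 = 0.8219


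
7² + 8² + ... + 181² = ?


Σₖ₌7^181 k² = Σₖ₌₁^181 k² − Σₖ₌₁^6 k²
= 181·182·363/6 − 6·7·13/6
= 1992991 − 91 = 1992900

Σk² = 1992900


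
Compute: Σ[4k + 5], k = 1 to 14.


Σ(4k+5) = 4·Σk + 5·n
= 4·105 + 5·14
= 420 + 70 = 490

Σ = 490


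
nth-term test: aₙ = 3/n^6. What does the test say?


lim(n→∞) 3/n^6 = 0
lim aₙ = 0 → nth-term test is INCONCLUSIVE
(Need other tests; this is actually a convergent p-series with p=6 > 1)

Inconclusive (lim aₙ = 0; need another test)


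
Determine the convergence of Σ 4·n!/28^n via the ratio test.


aₙ = 4·n!/28^n
a_{n+1}/aₙ = (n+1)!/28^(n+1) × 28^n/n!  (constant 4 cancels)
= (n+1)/28
L = lim(n→∞) (n+1)/28 = ∞
L > 1 → series DIVERGES

Diverges (ratio test: L = ∞ > 1)


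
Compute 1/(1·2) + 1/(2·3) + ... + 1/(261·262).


1/(k(k+1)) = 1/k - 1/(k+1) (partial fractions)
Telescoping: Σ = 1 - 1/262 = 261/262

Sum = 261/262


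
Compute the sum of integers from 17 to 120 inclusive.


Σₖ₌17^120 k = Σₖ₌₁^120 k − Σₖ₌₁^16 k
= 120·121/2 − 16·17/2
= 7260 − 136 = 7124

Σk = 7124


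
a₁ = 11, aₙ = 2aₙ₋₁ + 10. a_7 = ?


Computing step by step:
a_1 = 11
a_2 = 32
a_3 = 74
a_4 = 158
a_5 = 326
a_6 = 662
a_7 = 1334


a_7 = 1334


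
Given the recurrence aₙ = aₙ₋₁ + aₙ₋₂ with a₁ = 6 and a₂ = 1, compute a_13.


Computing iteratively: 6, 1, 7, 8, 15, 23, 38, 61, 99, 160, 259, 419, ...
a_13 = 678

a_13 = 678


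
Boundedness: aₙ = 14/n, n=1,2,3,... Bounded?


a₁ = 14, a₂ = 14/2, a₃ = 14/3, ...
0 < aₙ ≤ 14 for all n ≥ 1
Lower bound: 0, Upper bound: 14
The sequence IS bounded

Bounded (0 < aₙ ≤ 14)


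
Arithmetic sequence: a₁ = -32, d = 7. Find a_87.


aₙ = a₁ + (n-1)d
= -32 + (87-1)×7
= -32 + 602
= 570

a_87 = 570


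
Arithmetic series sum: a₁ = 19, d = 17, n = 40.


aₙ = 19 + (40-1)×17 = 682
Sₙ = n(a₁+aₙ)/2 = 40×(19+682)/2
= 40×701/2 = 14020

S_40 = 14020


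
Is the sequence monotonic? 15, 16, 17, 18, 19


Differences: 1, 1, 1, 1
All differences > 0 → strictly INCREASING

Monotonically increasing


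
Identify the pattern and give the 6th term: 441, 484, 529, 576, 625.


Pattern: perfect squares: n²
Terms: 441, 484, 529, 576, 625
Next term = 676

Next term = 676


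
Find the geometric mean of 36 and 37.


GM = √(36×37) = √1332 = 36.4966

GM = 36.4966


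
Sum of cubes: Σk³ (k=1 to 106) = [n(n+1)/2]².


n(n+1)/2 = 106×107/2 = 5671
Σk³ = 5671² = 32160241

Σk³ = 32160241


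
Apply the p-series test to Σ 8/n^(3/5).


p-series test: Σ c/n^p converges if p > 1, diverges if p ≤ 1 (constant c > 0 doesn't affect convergence).
p = 3/5
3/5 ≤ 1 → DIVERGES

Diverges (p = 3/5 ≤ 1)


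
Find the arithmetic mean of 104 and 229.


AM = (104 + 229)/2 = 333/2 = 166.5

AM = 166.5


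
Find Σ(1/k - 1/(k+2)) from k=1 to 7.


Telescoping with gap 2: two head and two tail terms survive.
= (1 + 1/2) - (1/8 + 1/9)
= 3/2 - 1/8 - 1/9 = 91/72

Sum = 91/72


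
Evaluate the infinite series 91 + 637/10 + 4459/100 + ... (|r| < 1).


S∞ = a₁/(1-r) = 91/(1 - 7/10)
= 91/(3/10)
= 910/3

S∞ = 910/3


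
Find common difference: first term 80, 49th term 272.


d = (aₙ - a₁)/(n-1)
= (272 - 80)/(49-1)
= 192/48 = 4

d = 4


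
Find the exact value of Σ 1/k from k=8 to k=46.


Σₖ₌8^46 1/k = 1/8 + 1/9 + 1/10 + ... + 1/46
= 17179728443100968869/9419588158802421600
≈ 1.8238

Sum = 17179728443100968869/9419588158802421600 ≈ 1.8238


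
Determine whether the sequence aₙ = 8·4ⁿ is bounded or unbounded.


aₙ = 8·4ⁿ → as n→∞, aₙ→∞ (since base 4 > 1)
No finite upper bound exists
The sequence is UNBOUNDED

Unbounded (aₙ → ∞ as n → ∞)


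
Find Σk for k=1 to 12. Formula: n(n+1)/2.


n(n+1)/2 = 12×13/2 = 156/2 = 78

Σk = 78


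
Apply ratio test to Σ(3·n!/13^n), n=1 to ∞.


aₙ = 3·n!/13^n
a_{n+1}/aₙ = (n+1)!/13^(n+1) × 13^n/n!  (constant 3 cancels)
= (n+1)/13
L = lim(n→∞) (n+1)/13 = ∞
L > 1 → series DIVERGES

Diverges (ratio test: L = ∞ > 1)


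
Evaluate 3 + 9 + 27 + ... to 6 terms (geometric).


Sₙ = 3×(3^6 - 1)/(3 - 1)
= 3×(729 - 1)/2
= 3×728/2
= 1092

S_6 = 1092


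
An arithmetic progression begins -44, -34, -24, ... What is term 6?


aₙ = a₁ + (n-1)d
= -44 + (6-1)×10
= -44 + 50
= 6

a_6 = 6


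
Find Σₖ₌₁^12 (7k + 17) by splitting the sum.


Σ(7k+17) = 7·Σk + 17·n
= 7·78 + 17·12
= 546 + 204 = 750

Σ = 750


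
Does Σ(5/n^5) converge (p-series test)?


p-series test: Σ c/n^p converges if p > 1, diverges if p ≤ 1 (constant c > 0 doesn't affect convergence).
p = 5
5 > 1 → CONVERGES

Converges (p = 5 > 1)


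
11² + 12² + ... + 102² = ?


Σₖ₌11^102 k² = Σₖ₌₁^102 k² − Σₖ₌₁^10 k²
= 102·103·205/6 − 10·11·21/6
= 358955 − 385 = 358570

Σk² = 358570


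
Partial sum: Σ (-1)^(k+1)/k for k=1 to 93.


S = 1 - 1/2 + 1/3 - 1/4 + 1/5 - 1/6 + 1/7 - 1/8 ± ...
= 0.6985
(Full series converges to +ln(2) ≈ +0.6931)

S_93 = 0.6985


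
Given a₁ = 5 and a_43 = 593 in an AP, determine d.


d = (aₙ - a₁)/(n-1)
= (593 - 5)/(43-1)
= 588/42 = 14

d = 14


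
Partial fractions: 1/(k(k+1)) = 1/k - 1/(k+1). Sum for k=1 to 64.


1/(k(k+1)) = 1/k - 1/(k+1) (partial fractions)
Telescoping: Σ = 1 - 1/65 = 64/65

Sum = 64/65


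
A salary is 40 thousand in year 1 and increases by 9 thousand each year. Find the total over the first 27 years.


aₙ = 40 + (27-1)×9 = 274
Sₙ = n(a₁+aₙ)/2 = 27×(40+274)/2
= 27×314/2 = 4239

S_27 = 4239


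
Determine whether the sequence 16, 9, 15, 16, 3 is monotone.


Differences: -7, 6, 1, -13
Difference at position 2 is +6 (> 0) but position 1 is -7 (< 0) — sequence both rises and falls
→ NOT monotonic

Not monotonic


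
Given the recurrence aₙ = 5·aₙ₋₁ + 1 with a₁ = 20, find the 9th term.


Computing step by step:
a_1 = 20
a_2 = 101
a_3 = 506
a_4 = 2531
a_5 = 12656
a_6 = 63281
a_7 = 316406
a_8 = 1582031
a_9 = 7910156


a_9 = 7910156


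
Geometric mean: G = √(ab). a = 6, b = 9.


GM = √(6×9) = √54 = 7.3485

GM = 7.3485


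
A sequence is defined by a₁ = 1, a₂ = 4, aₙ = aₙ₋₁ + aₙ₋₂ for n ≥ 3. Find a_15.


Computing iteratively: 1, 4, 5, 9, 14, 23, 37, 60, 97, 157, 254, 411, ...
a_15 = 1741

a_15 = 1741


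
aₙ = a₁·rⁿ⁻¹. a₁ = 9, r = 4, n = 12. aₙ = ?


aₙ = a₁·r^(n-1)
= 9×4^11
= 9×4194304
= 37748736

a_12 = 37748736


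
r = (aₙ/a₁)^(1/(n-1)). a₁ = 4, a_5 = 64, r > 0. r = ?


r^(n-1) = aₙ/a₁
r^4 = 64/4 = 16
r = 16^(1/4)
= ±2; taking r > 0 gives r = 2

r = 2


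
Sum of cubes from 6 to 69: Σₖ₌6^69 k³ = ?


Σₖ₌6^69 k³ = [69·70/2]² − [5·6/2]²
= 5832225 − 225 = 5832000

Σk³ = 5832000


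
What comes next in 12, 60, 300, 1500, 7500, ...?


Pattern: geometric (r=5)
Terms: 12, 60, 300, 1500, 7500
Next term = 37500

Next term = 37500


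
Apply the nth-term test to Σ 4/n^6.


lim(n→∞) 4/n^6 = 0
lim aₙ = 0 → nth-term test is INCONCLUSIVE
(Need other tests; this is actually a convergent p-series with p=6 > 1)

Inconclusive (lim aₙ = 0; need another test)


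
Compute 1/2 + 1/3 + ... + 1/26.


Σₖ₌2^26 1/k = 1/2 + 1/3 + 1/4 + ... + 1/26
= 25472027467/8923714800
≈ 2.8544

Sum = 25472027467/8923714800 ≈ 2.8544


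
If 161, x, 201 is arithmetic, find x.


AM = (161 + 201)/2 = 362/2 = 181

AM = 181


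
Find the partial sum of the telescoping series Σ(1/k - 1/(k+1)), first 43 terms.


Telescoping: adjacent terms cancel.
= 1/1 - 1/44
= 1 - 1/44 = 43/44

Sum = 43/44


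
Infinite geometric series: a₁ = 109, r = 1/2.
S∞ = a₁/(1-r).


S∞ = a₁/(1-r) = 109/(1 - 1/2)
= 109/(1/2)
= 218

S∞ = 218


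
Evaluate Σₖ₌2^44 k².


Σₖ₌2^44 k² = Σₖ₌₁^44 k² − Σₖ₌₁^1 k²
= 44·45·89/6 − 1·2·3/6
= 29370 − 1 = 29369

Σk² = 29369


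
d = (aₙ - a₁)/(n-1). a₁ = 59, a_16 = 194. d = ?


d = (aₙ - a₁)/(n-1)
= (194 - 59)/(16-1)
= 135/15 = 9

d = 9


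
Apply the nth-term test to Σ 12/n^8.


lim(n→∞) 12/n^8 = 0
lim aₙ = 0 → nth-term test is INCONCLUSIVE
(Need other tests; this is actually a convergent p-series with p=8 > 1)

Inconclusive (lim aₙ = 0; need another test)


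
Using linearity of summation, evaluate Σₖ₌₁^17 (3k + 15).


Σ(3k+15) = 3·Σk + 15·n
= 3·153 + 15·17
= 459 + 255 = 714

Σ = 714


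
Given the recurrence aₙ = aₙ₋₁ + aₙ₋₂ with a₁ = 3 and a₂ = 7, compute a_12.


Computing iteratively: 3, 7, 10, 17, 27, 44, 71, 115, 186, 301, 487, 788
a_12 = 788

a_12 = 788


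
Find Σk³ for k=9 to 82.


Σₖ₌9^82 k³ = [82·83/2]² − [8·9/2]²
= 11580409 − 1296 = 11579113

Σk³ = 11579113


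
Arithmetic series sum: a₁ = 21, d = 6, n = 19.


aₙ = 21 + (19-1)×6 = 129
Sₙ = n(a₁+aₙ)/2 = 19×(21+129)/2
= 19×150/2 = 1425

S_19 = 1425


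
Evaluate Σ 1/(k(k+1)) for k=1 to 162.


1/(k(k+1)) = 1/k - 1/(k+1) (partial fractions)
Telescoping: Σ = 1 - 1/163 = 162/163

Sum = 162/163


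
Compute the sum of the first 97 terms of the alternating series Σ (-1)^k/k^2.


S = -1 + 1/4 - 1/9 + 1/16 - 1/25 + 1/36 - 1/49 + 1/64 ± ...
= -0.8225
(Full series converges to -π²/12 ≈ -0.8225)

S_97 = -0.8225


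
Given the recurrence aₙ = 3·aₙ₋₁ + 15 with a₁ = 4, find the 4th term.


Computing step by step:
a_1 = 4
a_2 = 27
a_3 = 96
a_4 = 303


a_4 = 303


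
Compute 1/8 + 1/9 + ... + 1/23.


Σₖ₌8^23 1/k = 1/8 + 1/9 + 1/10 + ... + 1/23
= 679055651/594914320
≈ 1.1414

Sum = 679055651/594914320 ≈ 1.1414


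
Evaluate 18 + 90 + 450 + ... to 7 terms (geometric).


Sₙ = 18×(5^7 - 1)/(5 - 1)
= 18×(78125 - 1)/4
= 18×78124/4
= 351558

S_7 = 351558


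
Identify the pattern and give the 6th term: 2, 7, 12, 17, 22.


Pattern: arithmetic (d=5)
Terms: 2, 7, 12, 17, 22
Next term = 27

Next term = 27


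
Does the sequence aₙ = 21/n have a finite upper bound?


a₁ = 21, a₂ = 21/2, a₃ = 21/3, ...
0 < aₙ ≤ 21 for all n ≥ 1
Lower bound: 0, Upper bound: 21
The sequence IS bounded

Bounded (0 < aₙ ≤ 21)


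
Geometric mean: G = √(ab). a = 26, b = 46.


GM = √(26×46) = √1196 = 34.5832

GM = 34.5832


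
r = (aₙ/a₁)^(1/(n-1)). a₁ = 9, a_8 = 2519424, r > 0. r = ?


r^(n-1) = aₙ/a₁
r^7 = 2519424/9 = 279936
r = 279936^(1/7)
= 6

r = 6


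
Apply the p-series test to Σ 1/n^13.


p-series test: Σ c/n^p converges if p > 1, diverges if p ≤ 1 (constant c > 0 doesn't affect convergence).
p = 13
13 > 1 → CONVERGES

Converges (p = 13 > 1)


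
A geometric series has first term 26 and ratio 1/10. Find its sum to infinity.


S∞ = a₁/(1-r) = 26/(1 - 1/10)
= 26/(9/10)
= 260/9

S∞ = 260/9


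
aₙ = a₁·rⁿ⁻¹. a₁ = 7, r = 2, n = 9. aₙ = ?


aₙ = a₁·r^(n-1)
= 7×2^8
= 7×256
= 1792

a_9 = 1792


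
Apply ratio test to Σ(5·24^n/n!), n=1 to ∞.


aₙ = 5·24^n/n!
a_{n+1}/aₙ = 24^(n+1)/(n+1)! × n!/24^n  (constant 5 cancels)
= 24/(n+1)
L = lim(n→∞) 24/(n+1) = 0
L < 1 → series CONVERGES

Converges (ratio test: L = 0 < 1)


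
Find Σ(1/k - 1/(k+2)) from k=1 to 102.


Telescoping with gap 2: two head and two tail terms survive.
= (1 + 1/2) - (1/103 + 1/104)
= 3/2 - 1/103 - 1/104 = 15861/10712

Sum = 15861/10712


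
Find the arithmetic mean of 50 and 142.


AM = (50 + 142)/2 = 192/2 = 96

AM = 96


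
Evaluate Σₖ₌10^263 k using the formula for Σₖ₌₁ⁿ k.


Σₖ₌10^263 k = Σₖ₌₁^263 k − Σₖ₌₁^9 k
= 263·264/2 − 9·10/2
= 34716 − 45 = 34671

Σk = 34671


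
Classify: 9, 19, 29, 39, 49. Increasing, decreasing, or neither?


Differences: 10, 10, 10, 10
All differences > 0 → strictly INCREASING

Monotonically increasing


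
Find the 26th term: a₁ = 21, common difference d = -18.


aₙ = a₁ + (n-1)d
= 21 + (26-1)×-18
= 21 - 450
= -429

a_26 = -429


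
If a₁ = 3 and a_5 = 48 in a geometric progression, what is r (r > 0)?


r^(n-1) = aₙ/a₁
r^4 = 48/3 = 16
r = 16^(1/4)
= ±2; taking r > 0 gives r = 2

r = 2


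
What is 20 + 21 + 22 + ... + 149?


Σₖ₌20^149 k = Σₖ₌₁^149 k − Σₖ₌₁^19 k
= 149·150/2 − 19·20/2
= 11175 − 190 = 10985

Σk = 10985


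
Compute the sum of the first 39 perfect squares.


n = 39
n(n+1)(2n+1)/6 = 39×40×79/6
= 123240/6 = 20540

Σk² = 20540


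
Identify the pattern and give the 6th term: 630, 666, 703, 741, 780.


Pattern: triangular numbers: n(n+1)/2
Terms: 630, 666, 703, 741, 780
Next term = 820

Next term = 820


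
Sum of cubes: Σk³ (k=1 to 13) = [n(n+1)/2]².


n(n+1)/2 = 13×14/2 = 91
Σk³ = 91² = 8281

Σk³ = 8281


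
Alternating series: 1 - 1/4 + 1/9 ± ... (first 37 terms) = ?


S = 1 - 1/4 + 1/9 - 1/16 + 1/25 - 1/36 + 1/49 - 1/64 ± ...
= 0.8228
(Full series converges to +π²/12 ≈ +0.8225)

S_37 = 0.8228


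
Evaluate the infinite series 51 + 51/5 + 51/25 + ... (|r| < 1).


S∞ = a₁/(1-r) = 51/(1 - 1/5)
= 51/(4/5)
= 255/4

S∞ = 255/4


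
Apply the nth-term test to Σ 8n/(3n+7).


lim(n→∞) 8n/(3n+7) = 8/3 = 8/3  (divide numerator and denominator by n)
lim aₙ = 8/3 ≠ 0 → series DIVERGES

Diverges (lim aₙ = 8/3 ≠ 0)


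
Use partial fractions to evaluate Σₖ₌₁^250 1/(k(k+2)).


1/(k(k+2)) = (1/2)·(1/k - 1/(k+2)) (partial fractions)
Telescoping: Σ = (1/2)·(1 + 1/2 - 1/251 - 1/252) = 94375/126504

Sum = 94375/126504


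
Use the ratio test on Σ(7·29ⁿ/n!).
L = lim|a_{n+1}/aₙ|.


aₙ = 7·29^n/n!
a_{n+1}/aₙ = 29^(n+1)/(n+1)! × n!/29^n  (constant 7 cancels)
= 29/(n+1)
L = lim(n→∞) 29/(n+1) = 0
L < 1 → series CONVERGES

Converges (ratio test: L = 0 < 1)


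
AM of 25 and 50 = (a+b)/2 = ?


AM = (25 + 50)/2 = 75/2 = 37.5

AM = 37.5


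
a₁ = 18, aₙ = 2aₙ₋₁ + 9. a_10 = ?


Computing step by step:
a_1 = 18
a_2 = 45
a_3 = 99
a_4 = 207
a_5 = 423
a_6 = 855
a_7 = 1719
a_8 = 3447
a_9 = 6903
a_10 = 13815


a_10 = 13815


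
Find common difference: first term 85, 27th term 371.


d = (aₙ - a₁)/(n-1)
= (371 - 85)/(27-1)
= 286/26 = 11

d = 11


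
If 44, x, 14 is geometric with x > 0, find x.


GM = √(44×14) = √616 = 24.8193

GM = 24.8193


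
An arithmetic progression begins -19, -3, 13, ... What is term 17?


aₙ = a₁ + (n-1)d
= -19 + (17-1)×16
= -19 + 256
= 237

a_17 = 237


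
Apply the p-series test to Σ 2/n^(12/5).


p-series test: Σ c/n^p converges if p > 1, diverges if p ≤ 1 (constant c > 0 doesn't affect convergence).
p = 12/5
12/5 > 1 → CONVERGES

Converges (p = 12/5 > 1)


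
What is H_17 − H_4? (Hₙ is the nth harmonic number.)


Σₖ₌5^17 1/k = 1/5 + 1/6 + 1/7 + ... + 1/17
= 16616723/12252240
≈ 1.3562

Sum = 16616723/12252240 ≈ 1.3562


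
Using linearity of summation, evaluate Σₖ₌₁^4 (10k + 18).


Σ(10k+18) = 10·Σk + 18·n
= 10·10 + 18·4
= 100 + 72 = 172

Σ = 172


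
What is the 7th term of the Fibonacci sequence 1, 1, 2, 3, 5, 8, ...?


Fibonacci sequence: 1, 1, 2, 3, 5, 8, 13
F(7) = 13

F(7) = 13


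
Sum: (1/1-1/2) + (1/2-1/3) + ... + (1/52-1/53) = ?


Telescoping: adjacent terms cancel.
= 1/1 - 1/53
= 1 - 1/53 = 52/53

Sum = 52/53


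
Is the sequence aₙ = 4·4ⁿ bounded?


aₙ = 4·4ⁿ → as n→∞, aₙ→∞ (since base 4 > 1)
No finite upper bound exists
The sequence is UNBOUNDED

Unbounded (aₙ → ∞ as n → ∞)


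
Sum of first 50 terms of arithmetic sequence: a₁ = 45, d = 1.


aₙ = 45 + (50-1)×1 = 94
Sₙ = n(a₁+aₙ)/2 = 50×(45+94)/2
= 50×139/2 = 3475

S_50 = 3475


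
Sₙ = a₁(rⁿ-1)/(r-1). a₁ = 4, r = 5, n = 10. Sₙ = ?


Sₙ = 4×(5^10 - 1)/(5 - 1)
= 4×(9765625 - 1)/4
= 4×9765624/4
= 9765624

S_10 = 9765624


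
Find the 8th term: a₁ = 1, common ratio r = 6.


aₙ = a₁·r^(n-1)
= 1×6^7
= 1×279936
= 279936

a_8 = 279936


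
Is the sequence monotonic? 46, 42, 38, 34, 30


Differences: -4, -4, -4, -4
All differences < 0 → strictly DECREASING

Monotonically decreasing


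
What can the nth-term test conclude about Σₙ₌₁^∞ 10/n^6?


lim(n→∞) 10/n^6 = 0
lim aₙ = 0 → nth-term test is INCONCLUSIVE
(Need other tests; this is actually a convergent p-series with p=6 > 1)

Inconclusive (lim aₙ = 0; need another test)


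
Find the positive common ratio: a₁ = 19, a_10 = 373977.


r^(n-1) = aₙ/a₁
r^9 = 373977/19 = 19683
r = 19683^(1/9)
= 3

r = 3


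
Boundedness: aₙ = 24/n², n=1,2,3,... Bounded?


a₁ = 24, a₂ = 24/4, a₃ = 24/9, ...
0 < aₙ ≤ 24 for all n ≥ 1
The sequence IS bounded

Bounded (0 < aₙ ≤ 24)


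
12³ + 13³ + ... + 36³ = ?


Σₖ₌12^36 k³ = [36·37/2]² − [11·12/2]²
= 443556 − 4356 = 439200

Σk³ = 439200


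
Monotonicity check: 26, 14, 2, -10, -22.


Differences: -12, -12, -12, -12
All differences < 0 → strictly DECREASING

Monotonically decreasing


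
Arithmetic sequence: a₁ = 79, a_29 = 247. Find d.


d = (aₙ - a₁)/(n-1)
= (247 - 79)/(29-1)
= 168/28 = 6

d = 6


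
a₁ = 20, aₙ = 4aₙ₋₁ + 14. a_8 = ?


Computing step by step:
a_1 = 20
a_2 = 94
a_3 = 390
a_4 = 1574
a_5 = 6310
a_6 = 25254
a_7 = 101030
a_8 = 404134


a_8 = 404134


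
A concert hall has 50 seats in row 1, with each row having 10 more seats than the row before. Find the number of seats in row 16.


aₙ = a₁ + (n-1)d
= 50 + (16-1)×10
= 50 + 150
= 200

a_16 = 200


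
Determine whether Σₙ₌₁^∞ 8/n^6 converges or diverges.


p-series test: Σ c/n^p converges if p > 1, diverges if p ≤ 1 (constant c > 0 doesn't affect convergence).
p = 6
6 > 1 → CONVERGES

Converges (p = 6 > 1)


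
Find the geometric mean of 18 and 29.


GM = √(18×29) = √522 = 22.8473

GM = 22.8473


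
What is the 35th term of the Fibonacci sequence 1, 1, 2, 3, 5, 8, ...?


Fibonacci sequence: 1, 1, 2, 3, 5, 8, 13, 21, 34, 55, 89, ...
F(35) = 9227465

F(35) = 9227465


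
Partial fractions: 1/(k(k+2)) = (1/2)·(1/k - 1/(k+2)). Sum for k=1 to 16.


1/(k(k+2)) = (1/2)·(1/k - 1/(k+2)) (partial fractions)
Telescoping: Σ = (1/2)·(1 + 1/2 - 1/17 - 1/18) = 106/153

Sum = 106/153


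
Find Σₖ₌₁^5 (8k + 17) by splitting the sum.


Σ(8k+17) = 8·Σk + 17·n
= 8·15 + 17·5
= 120 + 85 = 205

Σ = 205


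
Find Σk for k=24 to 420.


Σₖ₌24^420 k = Σₖ₌₁^420 k − Σₖ₌₁^23 k
= 420·421/2 − 23·24/2
= 88410 − 276 = 88134

Σk = 88134


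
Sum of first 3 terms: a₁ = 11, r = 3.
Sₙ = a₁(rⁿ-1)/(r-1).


Sₙ = 11×(3^3 - 1)/(3 - 1)
= 11×(27 - 1)/2
= 11×26/2
= 143

S_3 = 143


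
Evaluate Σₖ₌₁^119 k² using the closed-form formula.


n = 119
n(n+1)(2n+1)/6 = 119×120×239/6
= 3412920/6 = 568820

Σk² = 568820


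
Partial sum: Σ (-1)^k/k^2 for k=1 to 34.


S = -1 + 1/4 - 1/9 + 1/16 - 1/25 + 1/36 - 1/49 + 1/64 ± ...
= -0.822
(Full series converges to -π²/12 ≈ -0.8225)

S_34 = -0.822


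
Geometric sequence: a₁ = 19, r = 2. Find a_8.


aₙ = a₁·r^(n-1)
= 19×2^7
= 19×128
= 2432

a_8 = 2432


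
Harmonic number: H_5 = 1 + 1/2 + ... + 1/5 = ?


H_5 = 1/1 + 1/2 + 1/3 + 1/4 + 1/5
= 137/60
≈ 2.2833

H_5 = 137/60 ≈ 2.2833


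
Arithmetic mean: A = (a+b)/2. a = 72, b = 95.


AM = (72 + 95)/2 = 167/2 = 83.5

AM = 83.5


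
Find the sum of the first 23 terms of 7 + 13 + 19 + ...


aₙ = 7 + (23-1)×6 = 139
Sₙ = n(a₁+aₙ)/2 = 23×(7+139)/2
= 23×146/2 = 1679

S_23 = 1679


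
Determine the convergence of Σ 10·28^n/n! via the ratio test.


aₙ = 10·28^n/n!
a_{n+1}/aₙ = 28^(n+1)/(n+1)! × n!/28^n  (constant 10 cancels)
= 28/(n+1)
L = lim(n→∞) 28/(n+1) = 0
L < 1 → series CONVERGES

Converges (ratio test: L = 0 < 1)


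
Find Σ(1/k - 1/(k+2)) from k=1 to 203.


Telescoping with gap 2: two head and two tail terms survive.
= (1 + 1/2) - (1/204 + 1/205)
= 3/2 - 1/204 - 1/205 = 62321/41820

Sum = 62321/41820


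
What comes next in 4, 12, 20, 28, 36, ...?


Pattern: arithmetic (d=8)
Terms: 4, 12, 20, 28, 36
Next term = 44

Next term = 44


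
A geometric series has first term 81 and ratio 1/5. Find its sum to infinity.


S∞ = a₁/(1-r) = 81/(1 - 1/5)
= 81/(4/5)
= 405/4

S∞ = 405/4


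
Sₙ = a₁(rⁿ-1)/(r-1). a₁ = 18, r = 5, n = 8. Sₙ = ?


Sₙ = 18×(5^8 - 1)/(5 - 1)
= 18×(390625 - 1)/4
= 18×390624/4
= 1757808

S_8 = 1757808


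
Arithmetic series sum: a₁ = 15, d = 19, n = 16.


aₙ = 15 + (16-1)×19 = 300
Sₙ = n(a₁+aₙ)/2 = 16×(15+300)/2
= 16×315/2 = 2520

S_16 = 2520


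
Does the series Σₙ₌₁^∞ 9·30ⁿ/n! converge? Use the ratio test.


aₙ = 9·30^n/n!
a_{n+1}/aₙ = 30^(n+1)/(n+1)! × n!/30^n  (constant 9 cancels)
= 30/(n+1)
L = lim(n→∞) 30/(n+1) = 0
L < 1 → series CONVERGES

Converges (ratio test: L = 0 < 1)


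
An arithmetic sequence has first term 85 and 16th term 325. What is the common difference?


d = (aₙ - a₁)/(n-1)
= (325 - 85)/(16-1)
= 240/15 = 16

d = 16


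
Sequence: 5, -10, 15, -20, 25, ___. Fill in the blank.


Pattern: alternating sign, magnitude arithmetic (d=5)
Terms: 5, -10, 15, -20, 25
Next term = -30

Next term = -30


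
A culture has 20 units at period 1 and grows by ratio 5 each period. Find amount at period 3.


aₙ = a₁·r^(n-1)
= 20×5^2
= 20×25
= 500

a_3 = 500


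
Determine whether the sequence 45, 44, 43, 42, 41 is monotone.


Differences: -1, -1, -1, -1
All differences < 0 → strictly DECREASING

Monotonically decreasing


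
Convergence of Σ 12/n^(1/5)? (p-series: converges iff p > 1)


p-series test: Σ c/n^p converges if p > 1, diverges if p ≤ 1 (constant c > 0 doesn't affect convergence).
p = 1/5
1/5 ≤ 1 → DIVERGES

Diverges (p = 1/5 ≤ 1)


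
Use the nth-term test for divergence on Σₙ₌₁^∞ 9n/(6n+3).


lim(n→∞) 9n/(6n+3) = 9/6 = 3/2  (divide numerator and denominator by n)
lim aₙ = 3/2 ≠ 0 → series DIVERGES

Diverges (lim aₙ = 3/2 ≠ 0)


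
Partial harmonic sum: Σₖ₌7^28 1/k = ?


Σₖ₌7^28 1/k = 1/7 + 1/8 + 1/9 + ... + 1/28
= 118636677563/80313433200
≈ 1.4772

Sum = 118636677563/80313433200 ≈ 1.4772


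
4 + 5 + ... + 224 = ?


Σₖ₌4^224 k = Σₖ₌₁^224 k − Σₖ₌₁^3 k
= 224·225/2 − 3·4/2
= 25200 − 6 = 25194

Σk = 25194


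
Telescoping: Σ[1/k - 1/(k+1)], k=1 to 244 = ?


Telescoping: adjacent terms cancel.
= 1/1 - 1/245
= 1 - 1/245 = 244/245

Sum = 244/245


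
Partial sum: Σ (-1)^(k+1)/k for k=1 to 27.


S = 1 - 1/2 + 1/3 - 1/4 + 1/5 - 1/6 + 1/7 - 1/8 ± ...
= 0.7113
(Full series converges to +ln(2) ≈ +0.6931)

S_27 = 0.7113


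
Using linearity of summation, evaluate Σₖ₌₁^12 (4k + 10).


Σ(4k+10) = 4·Σk + 10·n
= 4·78 + 10·12
= 312 + 120 = 432

Σ = 432


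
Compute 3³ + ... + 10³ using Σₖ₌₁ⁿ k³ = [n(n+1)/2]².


Σₖ₌3^10 k³ = [10·11/2]² − [2·3/2]²
= 3025 − 9 = 3016

Σk³ = 3016


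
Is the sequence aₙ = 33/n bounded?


a₁ = 33, a₂ = 33/2, a₃ = 33/3, ...
0 < aₙ ≤ 33 for all n ≥ 1
Lower bound: 0, Upper bound: 33
The sequence IS bounded

Bounded (0 < aₙ ≤ 33)


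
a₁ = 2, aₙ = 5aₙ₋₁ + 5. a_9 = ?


Computing step by step:
a_1 = 2
a_2 = 15
a_3 = 80
a_4 = 405
a_5 = 2030
a_6 = 10155
a_7 = 50780
a_8 = 253905
a_9 = 1269530


a_9 = 1269530


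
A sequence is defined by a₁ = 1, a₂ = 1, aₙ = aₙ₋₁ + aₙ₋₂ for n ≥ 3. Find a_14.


Computing iteratively: 1, 1, 2, 3, 5, 8, 13, 21, 34, 55, 89, 144, ...
a_14 = 377

a_14 = 377


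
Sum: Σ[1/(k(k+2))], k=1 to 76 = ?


1/(k(k+2)) = (1/2)·(1/k - 1/(k+2)) (partial fractions)
Telescoping: Σ = (1/2)·(1 + 1/2 - 1/77 - 1/78) = 4427/6006

Sum = 4427/6006


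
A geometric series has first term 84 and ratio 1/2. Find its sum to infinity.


S∞ = a₁/(1-r) = 84/(1 - 1/2)
= 84/(1/2)
= 168

S∞ = 168


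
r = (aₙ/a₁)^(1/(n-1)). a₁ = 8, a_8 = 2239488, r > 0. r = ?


r^(n-1) = aₙ/a₁
r^7 = 2239488/8 = 279936
r = 279936^(1/7)
= 6

r = 6


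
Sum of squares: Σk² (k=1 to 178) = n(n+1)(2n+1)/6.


n = 178
n(n+1)(2n+1)/6 = 178×179×357/6
= 11374734/6 = 1895789

Σk² = 1895789


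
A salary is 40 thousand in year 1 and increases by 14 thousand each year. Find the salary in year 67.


aₙ = a₁ + (n-1)d
= 40 + (67-1)×14
= 40 + 924
= 964

a_67 = 964


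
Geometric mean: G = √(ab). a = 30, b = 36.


GM = √(30×36) = √1080 = 32.8634

GM = 32.8634


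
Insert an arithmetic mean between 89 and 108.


AM = (89 + 108)/2 = 197/2 = 98.5

AM = 98.5


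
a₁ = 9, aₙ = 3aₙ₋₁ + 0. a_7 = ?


Computing step by step:
a_1 = 9
a_2 = 27
a_3 = 81
a_4 = 243
a_5 = 729
a_6 = 2187
a_7 = 6561


a_7 = 6561


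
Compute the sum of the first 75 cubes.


n(n+1)/2 = 75×76/2 = 2850
Σk³ = 2850² = 8122500

Σk³ = 8122500


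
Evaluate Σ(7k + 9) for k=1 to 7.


Σ(7k+9) = 7·Σk + 9·n
= 7·28 + 9·7
= 196 + 63 = 259

Σ = 259


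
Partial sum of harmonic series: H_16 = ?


H_16 = 1/1 + 1/2 + 1/3 + ... + 1/16
= 2436559/720720
≈ 3.3807

H_16 = 2436559/720720 ≈ 3.3807


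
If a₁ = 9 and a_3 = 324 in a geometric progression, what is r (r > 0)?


r^(n-1) = aₙ/a₁
r^2 = 324/9 = 36
r = 36^(1/2)
= ±6; taking r > 0 gives r = 6

r = 6


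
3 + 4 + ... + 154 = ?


Σₖ₌3^154 k = Σₖ₌₁^154 k − Σₖ₌₁^2 k
= 154·155/2 − 2·3/2
= 11935 − 3 = 11932

Σk = 11932


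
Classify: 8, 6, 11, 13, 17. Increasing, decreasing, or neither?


Differences: -2, 5, 2, 4
Difference at position 2 is +5 (> 0) but position 1 is -2 (< 0) — sequence both rises and falls
→ NOT monotonic

Not monotonic


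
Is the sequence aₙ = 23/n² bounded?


a₁ = 23, a₂ = 23/4, a₃ = 23/9, ...
0 < aₙ ≤ 23 for all n ≥ 1
The sequence IS bounded

Bounded (0 < aₙ ≤ 23)


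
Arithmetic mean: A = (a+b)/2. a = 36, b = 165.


AM = (36 + 165)/2 = 201/2 = 100.5

AM = 100.5


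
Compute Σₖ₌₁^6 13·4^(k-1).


Sₙ = 13×(4^6 - 1)/(4 - 1)
= 13×(4096 - 1)/3
= 13×4095/3
= 17745

S_6 = 17745


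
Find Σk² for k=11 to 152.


Σₖ₌11^152 k² = Σₖ₌₁^152 k² − Σₖ₌₁^10 k²
= 152·153·305/6 − 10·11·21/6
= 1182180 − 385 = 1181795

Σk² = 1181795


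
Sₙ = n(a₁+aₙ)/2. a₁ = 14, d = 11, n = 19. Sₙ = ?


aₙ = 14 + (19-1)×11 = 212
Sₙ = n(a₁+aₙ)/2 = 19×(14+212)/2
= 19×226/2 = 2147

S_19 = 2147


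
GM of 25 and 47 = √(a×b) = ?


GM = √(25×47) = √1175 = 34.2783

GM = 34.2783


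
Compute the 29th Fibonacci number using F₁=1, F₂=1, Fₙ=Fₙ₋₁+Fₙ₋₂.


Fibonacci sequence: 1, 1, 2, 3, 5, 8, 13, 21, 34, 55, 89, ...
F(29) = 514229

F(29) = 514229


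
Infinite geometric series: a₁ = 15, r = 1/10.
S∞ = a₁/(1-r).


S∞ = a₁/(1-r) = 15/(1 - 1/10)
= 15/(9/10)
= 50/3

S∞ = 50/3


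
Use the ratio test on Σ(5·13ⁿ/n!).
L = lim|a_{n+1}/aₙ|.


aₙ = 5·13^n/n!
a_{n+1}/aₙ = 13^(n+1)/(n+1)! × n!/13^n  (constant 5 cancels)
= 13/(n+1)
L = lim(n→∞) 13/(n+1) = 0
L < 1 → series CONVERGES

Converges (ratio test: L = 0 < 1)


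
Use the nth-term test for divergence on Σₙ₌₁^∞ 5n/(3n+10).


lim(n→∞) 5n/(3n+10) = 5/3 = 5/3  (divide numerator and denominator by n)
lim aₙ = 5/3 ≠ 0 → series DIVERGES

Diverges (lim aₙ = 5/3 ≠ 0)


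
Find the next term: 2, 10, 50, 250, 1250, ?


Pattern: geometric (r=5)
Terms: 2, 10, 50, 250, 1250
Next term = 6250

Next term = 6250


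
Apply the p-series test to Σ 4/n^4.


p-series test: Σ c/n^p converges if p > 1, diverges if p ≤ 1 (constant c > 0 doesn't affect convergence).
p = 4
4 > 1 → CONVERGES

Converges (p = 4 > 1)


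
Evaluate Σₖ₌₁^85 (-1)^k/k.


S = -1 + 1/2 - 1/3 + 1/4 - 1/5 + 1/6 - 1/7 + 1/8 ± ...
= -0.699
(Full series converges to -ln(2) ≈ -0.6931)

S_85 = -0.699


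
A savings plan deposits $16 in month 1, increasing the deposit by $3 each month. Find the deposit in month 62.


aₙ = a₁ + (n-1)d
= 16 + (62-1)×3
= 16 + 183
= 199

a_62 = 199


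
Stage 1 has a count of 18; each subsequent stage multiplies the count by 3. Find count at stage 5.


aₙ = a₁·r^(n-1)
= 18×3^4
= 18×81
= 1458

a_5 = 1458


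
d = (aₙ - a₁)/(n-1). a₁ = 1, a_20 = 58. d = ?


d = (aₙ - a₁)/(n-1)
= (58 - 1)/(20-1)
= 57/19 = 3

d = 3


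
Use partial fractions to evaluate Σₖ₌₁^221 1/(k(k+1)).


1/(k(k+1)) = 1/k - 1/(k+1) (partial fractions)
Telescoping: Σ = 1 - 1/222 = 221/222

Sum = 221/222


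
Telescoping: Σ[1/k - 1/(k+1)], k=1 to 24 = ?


Telescoping: adjacent terms cancel.
= 1/1 - 1/25
= 1 - 1/25 = 24/25

Sum = 24/25


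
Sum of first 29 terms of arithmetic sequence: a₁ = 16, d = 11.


aₙ = 16 + (29-1)×11 = 324
Sₙ = n(a₁+aₙ)/2 = 29×(16+324)/2
= 29×340/2 = 4930

S_29 = 4930


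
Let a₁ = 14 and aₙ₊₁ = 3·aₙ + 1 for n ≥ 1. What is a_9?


Computing step by step:
a_1 = 14
a_2 = 43
a_3 = 130
a_4 = 391
a_5 = 1174
a_6 = 3523
a_7 = 10570
a_8 = 31711
a_9 = 95134


a_9 = 95134


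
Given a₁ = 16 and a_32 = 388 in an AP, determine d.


d = (aₙ - a₁)/(n-1)
= (388 - 16)/(32-1)
= 372/31 = 12

d = 12


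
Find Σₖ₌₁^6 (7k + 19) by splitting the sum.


Σ(7k+19) = 7·Σk + 19·n
= 7·21 + 19·6
= 147 + 114 = 261

Σ = 261


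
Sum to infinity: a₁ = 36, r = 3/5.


S∞ = a₁/(1-r) = 36/(1 - 3/5)
= 36/(2/5)
= 90

S∞ = 90


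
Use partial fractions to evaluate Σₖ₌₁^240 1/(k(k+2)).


1/(k(k+2)) = (1/2)·(1/k - 1/(k+2)) (partial fractions)
Telescoping: Σ = (1/2)·(1 + 1/2 - 1/241 - 1/242) = 21750/29161

Sum = 21750/29161


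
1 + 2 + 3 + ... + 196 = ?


n(n+1)/2 = 196×197/2 = 38612/2 = 19306

Σk = 19306


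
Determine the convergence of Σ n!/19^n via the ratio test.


aₙ = n!/19^n
a_{n+1}/aₙ = (n+1)!/19^(n+1) × 19^n/n!
= (n+1)/19
L = lim(n→∞) (n+1)/19 = ∞
L > 1 → series DIVERGES

Diverges (ratio test: L = ∞ > 1)
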